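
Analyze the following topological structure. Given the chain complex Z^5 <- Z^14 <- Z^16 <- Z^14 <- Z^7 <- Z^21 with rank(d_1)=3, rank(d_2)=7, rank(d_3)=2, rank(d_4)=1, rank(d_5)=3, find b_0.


rank H_k = rank(ker d_k) - rank(im d_{k+1}).
rank(ker d_0) = rank(C_0) - rank(d_0) = 5 - 0 = 5.
rank(im d_{0+1}) = 3.
rank H_0 = 5 - 3 = 2

2


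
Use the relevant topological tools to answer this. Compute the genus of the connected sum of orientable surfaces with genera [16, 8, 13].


Genus is additive under connected sum of orientable surfaces.
g = 16 + 8 + 13 = 37

37


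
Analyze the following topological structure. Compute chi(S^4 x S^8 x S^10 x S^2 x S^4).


chi is multiplicative: chi(X x Y) = chi(X) chi(Y).
Each even-dim sphere has chi = 2. There are 5 factors.
chi = 2^5 = 32

32


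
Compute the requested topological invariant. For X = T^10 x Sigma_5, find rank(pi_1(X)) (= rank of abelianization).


pi_1(A x B) = pi_1(A) x pi_1(B); rank of abelianization = b_1.
b_1(T^10) = 10, b_1(Sigma_5) = 2*5 = 10.
b_1(product) = 10 + 10 = 20

20


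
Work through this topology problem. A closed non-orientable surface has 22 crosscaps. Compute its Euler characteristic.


For a non-orientable closed surface with k crosscaps: chi = 2 - k.
Here k = 22.
chi = 2 - 22 = -20

-20


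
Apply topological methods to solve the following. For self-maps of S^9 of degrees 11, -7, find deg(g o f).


Degree is multiplicative under composition: deg(g o f) = deg(g) * deg(f).
= -7 * 11 = -77

-77


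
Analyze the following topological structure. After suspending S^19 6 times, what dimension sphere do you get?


Each suspension raises dimension by 1: Sigma S^n = S^{n+1}.
Sigma^6 S^19 = S^{19+6} = S^25

25


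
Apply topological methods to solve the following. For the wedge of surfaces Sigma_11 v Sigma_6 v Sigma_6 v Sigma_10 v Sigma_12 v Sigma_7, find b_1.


For a wedge X v Y: reduced H_k(X v Y) = H_k(X) + H_k(Y).
Each Sigma_g contributes b_1 = 2g.
b_1 = 22 + 12 + 12 + 20 + 24 + 14 = 104

104


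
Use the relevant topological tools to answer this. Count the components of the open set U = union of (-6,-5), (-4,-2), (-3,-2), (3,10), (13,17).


Sort and merge overlapping open intervals.
Merged: (-6,-5), (-4,-2), (3,10), (13,17).
Number of components = 4

4


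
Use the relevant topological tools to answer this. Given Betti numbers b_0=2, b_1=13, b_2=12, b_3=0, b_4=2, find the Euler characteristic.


chi = sum_k (-1)^k b_k.
= (2) + (-13) + (12) + (0) + (2)
= 3

3


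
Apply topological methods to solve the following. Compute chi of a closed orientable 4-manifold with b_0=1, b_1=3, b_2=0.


By Poincare duality b_k = b_{4-k}, so full Betti numbers: b_0=1, b_1=3, b_2=0, b_3=3, b_4=1.
chi = sum (-1)^k b_k = -4

-4


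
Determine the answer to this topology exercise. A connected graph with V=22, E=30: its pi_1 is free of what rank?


For a connected graph: rank(pi_1) = b_1 = E - V + 1 = 1 - chi.
chi = V - E = 22 - 30 = -8.
rank = 1 - (-8) = 30 - 22 + 1 = 9

9


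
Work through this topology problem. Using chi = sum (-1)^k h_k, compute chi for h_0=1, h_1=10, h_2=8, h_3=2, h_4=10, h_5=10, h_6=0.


Handles of index k contribute (-1)^k to chi (same as CW cells).
chi = (1) + (-10) + (8) + (-2) + (10) + (-10) + (0) = -3

-3


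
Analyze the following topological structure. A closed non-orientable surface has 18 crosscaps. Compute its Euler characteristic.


For a non-orientable closed surface with k crosscaps: chi = 2 - k.
Here k = 18.
chi = 2 - 18 = -16

-16


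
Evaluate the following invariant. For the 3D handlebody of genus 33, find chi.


A genus-g handlebody deformation retracts to a wedge of g circles.
chi(vee_g S^1) = 1 - g.
chi(H_33) = 1 - 33 = -32

-32


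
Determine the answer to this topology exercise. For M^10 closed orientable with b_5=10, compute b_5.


Poincare duality for closed orientable n-manifolds: b_k = b_{n-k}.
Here n = 10, so b_5 = b_5 = 10

10


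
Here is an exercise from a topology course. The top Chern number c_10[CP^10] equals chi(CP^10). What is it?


For any closed oriented manifold, <e(TM),[M]> = chi(M).
chi(CP^10) = 10+1 = 11

11


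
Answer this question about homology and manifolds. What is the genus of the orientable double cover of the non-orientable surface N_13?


chi(N_13) = 2 - 13 = -11.
Double cover: chi(Sigma_g) = 2 * chi(N_13) = 2*(-11) = -22.
2 - 2g = -22, so g = (2 - (-22))/2 = 24/2 = 12

12


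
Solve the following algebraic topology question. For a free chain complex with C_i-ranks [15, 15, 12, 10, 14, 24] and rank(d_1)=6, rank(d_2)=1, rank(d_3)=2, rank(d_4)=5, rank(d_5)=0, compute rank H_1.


rank H_k = rank(ker d_k) - rank(im d_{k+1}).
rank(ker d_1) = rank(C_1) - rank(d_1) = 15 - 6 = 9.
rank(im d_{1+1}) = 1.
rank H_1 = 9 - 1 = 8

8


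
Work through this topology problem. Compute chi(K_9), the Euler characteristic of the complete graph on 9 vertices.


K_9: V = 9, E = C(9,2) = 36.
chi = V - E = 9 - 36 = -27

-27


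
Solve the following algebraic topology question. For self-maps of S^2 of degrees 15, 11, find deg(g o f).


Degree is multiplicative under composition: deg(g o f) = deg(g) * deg(f).
= 11 * 15 = 165

165


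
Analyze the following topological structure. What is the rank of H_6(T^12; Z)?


By the Kunneth formula, b_k(T^n) = C(n,k).
b_6(T^12) = C(12,6).
C(12,6) = 12!/(6!*6!) = 924

924


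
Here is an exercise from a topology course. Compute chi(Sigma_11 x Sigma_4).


chi(Sigma_11) = 2 - 2*11 = -20
chi(Sigma_4) = 2 - 2*4 = -6
chi(product) = (-20) * (-6) = 120

120


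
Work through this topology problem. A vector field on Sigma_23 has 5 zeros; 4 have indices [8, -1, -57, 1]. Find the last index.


Poincare-Hopf: sum of indices = chi(M).
chi(Sigma_23) = 2 - 2*23 = -44.
Sum of known indices = -49.
x = chi - (sum known) = -44 - (-49) = 5

5


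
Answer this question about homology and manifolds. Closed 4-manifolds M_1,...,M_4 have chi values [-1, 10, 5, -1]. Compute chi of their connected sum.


For n-manifolds: chi(A#B) = chi(A) + chi(B) - chi(S^4).
chi(S^4) = 1 + (-1)^4 = 2.
chi(#) = (sum chi_i) - (4-1)*chi(S^4) = 13 - 3*2 = 7

7


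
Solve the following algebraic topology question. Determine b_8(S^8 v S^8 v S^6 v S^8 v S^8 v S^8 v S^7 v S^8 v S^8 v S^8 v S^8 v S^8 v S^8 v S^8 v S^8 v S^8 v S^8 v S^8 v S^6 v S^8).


For a wedge of spheres, H_k (k>0) is free on one generator per sphere of dimension k.
Spheres of dimension 8: count = 17.
b_8 = 17

17


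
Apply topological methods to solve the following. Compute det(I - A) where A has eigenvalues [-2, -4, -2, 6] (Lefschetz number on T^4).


For a torus self-map: L(f) = det(I - A) where A acts on H_1.
L(f) = (1--2) * (1--4) * (1--2) * (1-6) = 3 * 5 * 3 * -5 = -225

-225


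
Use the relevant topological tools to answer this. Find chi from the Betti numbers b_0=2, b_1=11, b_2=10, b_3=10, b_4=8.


chi = sum_k (-1)^k b_k.
= (2) + (-11) + (10) + (-10) + (8)
= -1

-1


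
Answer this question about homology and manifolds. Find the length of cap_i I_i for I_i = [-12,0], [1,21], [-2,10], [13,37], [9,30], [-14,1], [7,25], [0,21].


Intersection = [max(a_i), min(b_i)] = [13, 0].
Since 13 > 0, the intersection is empty.
Length = 0

0


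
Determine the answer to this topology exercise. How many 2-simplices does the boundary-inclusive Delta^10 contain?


Delta^10 has 10+1 vertices. A 2-face is a choice of 2+1 vertices.
f_2 = C(10+1, 2+1) = C(11,3) = 165

165


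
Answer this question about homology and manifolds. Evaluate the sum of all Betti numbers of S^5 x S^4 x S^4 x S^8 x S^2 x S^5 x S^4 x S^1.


Total Betti number is multiplicative under products.
Each S^d (d>=1) has total Betti number 2.
There are 8 sphere factors.
Total = 2^8 = 256

256


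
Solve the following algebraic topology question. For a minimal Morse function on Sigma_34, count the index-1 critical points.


A perfect Morse function has m_k = b_k.
For Sigma_34: b_0=1, b_1=2g=68, b_2=1.
Saddles m_1 = 2g = 68

68


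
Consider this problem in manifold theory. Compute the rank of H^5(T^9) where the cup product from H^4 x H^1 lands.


Cup product: H^p x H^q -> H^{p+q}; here p+q = 4+1 = 5.
rank H^k(T^n) = C(n,k).
C(9,5) = 126

126


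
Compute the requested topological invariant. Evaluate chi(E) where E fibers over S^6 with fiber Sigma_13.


chi(S^6) = 2 (n even), chi(Sigma_13) = 2 - 2*13 = -24.
chi(E) = 2 * (-24) = -48

-48


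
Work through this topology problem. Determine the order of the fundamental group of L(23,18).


pi_1(L(p,q)) = Z/pZ for any q coprime to p.
|pi_1(L(23,18))| = 23

23


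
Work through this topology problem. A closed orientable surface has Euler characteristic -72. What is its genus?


chi = 2 - 2g for closed orientable surfaces.
-72 = 2 - 2g
2g = 2 - (-72) = 74
g = 37

37


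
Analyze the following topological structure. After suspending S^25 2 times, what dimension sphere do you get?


Each suspension raises dimension by 1: Sigma S^n = S^{n+1}.
Sigma^2 S^25 = S^{25+2} = S^27

27


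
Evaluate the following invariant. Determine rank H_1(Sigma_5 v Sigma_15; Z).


For a wedge: H_1(A v B) = H_1(A) + H_1(B).
b_1(Sigma_5) = 10, b_1(Sigma_15) = 30.
b_1 = 10 + 30 = 40

40


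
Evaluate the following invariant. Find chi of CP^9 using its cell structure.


CP^9 has one cell in each even dimension 0, 2, ..., 2*9 (9+1 cells total).
All cells are even-dimensional, so chi = number of cells.
chi = 9 + 1 = 10

10


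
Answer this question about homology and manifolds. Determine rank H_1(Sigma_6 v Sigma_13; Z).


For a wedge: H_1(A v B) = H_1(A) + H_1(B).
b_1(Sigma_6) = 12, b_1(Sigma_13) = 26.
b_1 = 12 + 26 = 38

38


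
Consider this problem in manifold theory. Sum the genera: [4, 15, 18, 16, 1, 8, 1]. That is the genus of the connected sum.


Genus is additive under connected sum of orientable surfaces.
g = 4 + 15 + 18 + 16 + 1 + 8 + 1 = 63

63


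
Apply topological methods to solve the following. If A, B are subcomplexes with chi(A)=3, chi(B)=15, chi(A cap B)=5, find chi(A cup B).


chi(A cup B) = chi(A) + chi(B) - chi(A cap B)
= 3 + (15) - (5)
= 13

13


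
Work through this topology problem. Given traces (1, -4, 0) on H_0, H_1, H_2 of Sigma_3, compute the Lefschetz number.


L(f) = tr(f_0*) - tr(f_1*) + tr(f_2*).
= 1 - (-4) + (0)
= 5

5


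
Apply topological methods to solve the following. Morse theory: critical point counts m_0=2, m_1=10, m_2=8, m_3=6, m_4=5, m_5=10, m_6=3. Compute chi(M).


Morse theory: chi(M) = sum_k (-1)^k m_k where m_k = #(index-k critical points).
= (2) + (-10) + (8) + (-6) + (5) + (-10) + (3) = -8

-8


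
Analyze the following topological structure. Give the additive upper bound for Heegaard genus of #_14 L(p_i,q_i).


Heegaard genus satisfies g(A#B) <= g(A) + g(B).
Each lens space has g = 1.
Upper bound: 14 * 1 = 14

14


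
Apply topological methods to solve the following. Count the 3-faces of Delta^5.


Delta^5 has 5+1 vertices. A 3-face is a choice of 3+1 vertices.
f_3 = C(5+1, 3+1) = C(6,4) = 15

15


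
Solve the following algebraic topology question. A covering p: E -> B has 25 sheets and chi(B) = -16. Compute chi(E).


For a finite covering: chi(E) = (number of sheets) * chi(B).
chi(E) = 25 * (-16) = -400

-400


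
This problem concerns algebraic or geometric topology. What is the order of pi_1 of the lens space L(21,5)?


pi_1(L(p,q)) = Z/pZ for any q coprime to p.
|pi_1(L(21,5))| = 21

21


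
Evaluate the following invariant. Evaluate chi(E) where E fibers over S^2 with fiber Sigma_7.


chi(S^2) = 2 (n even), chi(Sigma_7) = 2 - 2*7 = -12.
chi(E) = 2 * (-12) = -24

-24


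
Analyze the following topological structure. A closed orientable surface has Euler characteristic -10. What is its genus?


chi = 2 - 2g for closed orientable surfaces.
-10 = 2 - 2g
2g = 2 - (-10) = 12
g = 6

6


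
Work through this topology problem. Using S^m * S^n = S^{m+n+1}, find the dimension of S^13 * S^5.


Join of spheres: S^m * S^n = S^{m+n+1}.
dim = 13 + 5 + 1 = 19

19


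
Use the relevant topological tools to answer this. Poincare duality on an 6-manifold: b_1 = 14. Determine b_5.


Poincare duality for closed orientable n-manifolds: b_k = b_{n-k}.
Here n = 6, so b_5 = b_1 = 14

14


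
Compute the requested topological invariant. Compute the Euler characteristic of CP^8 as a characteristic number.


For any closed oriented manifold, <e(TM),[M]> = chi(M).
chi(CP^8) = 8+1 = 9

9


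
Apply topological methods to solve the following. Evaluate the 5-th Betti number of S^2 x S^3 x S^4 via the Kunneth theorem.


Each S^d has Poincare polynomial 1 + t^d.
The product S^2 x S^3 x S^4 has Poincare polynomial prod(1+t^d_i).
Expanding: b_0=1, b_2=1, b_3=1, b_4=1, b_5=1, b_6=1, b_7=1, b_9=1.
b_5 = 1

1


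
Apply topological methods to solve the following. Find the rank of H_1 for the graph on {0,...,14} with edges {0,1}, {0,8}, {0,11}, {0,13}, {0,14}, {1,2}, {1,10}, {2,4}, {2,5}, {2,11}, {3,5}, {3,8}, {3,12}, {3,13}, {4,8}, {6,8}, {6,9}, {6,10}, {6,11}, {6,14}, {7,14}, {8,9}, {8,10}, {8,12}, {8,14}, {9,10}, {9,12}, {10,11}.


b_1 = E - V + (number of components).
E = 28, V = 15, components = 1.
b_1 = 28 - 15 + 1 = 14

14


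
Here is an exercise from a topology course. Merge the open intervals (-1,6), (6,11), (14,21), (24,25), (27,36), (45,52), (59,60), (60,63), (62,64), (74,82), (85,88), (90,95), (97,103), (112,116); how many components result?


Sort and merge overlapping open intervals.
Merged: (-1,6), (6,11), (14,21), (24,25), (27,36), (45,52), (59,60), (60,64), (74,82), (85,88), (90,95), (97,103), (112,116).
Number of components = 13

13


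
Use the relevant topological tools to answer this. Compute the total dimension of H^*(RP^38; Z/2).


H^k(RP^38; Z/2) = Z/2 for each 0 <= k <= 38.
Total dimension = 38 + 1 = 39

39


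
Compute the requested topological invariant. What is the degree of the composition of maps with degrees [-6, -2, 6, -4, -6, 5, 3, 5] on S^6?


Degree is multiplicative: deg(composition) = product of degrees.
= (-6) * (-2) * (6) * (-4) * (-6) * (5) * (3) * (5) = 129600

129600


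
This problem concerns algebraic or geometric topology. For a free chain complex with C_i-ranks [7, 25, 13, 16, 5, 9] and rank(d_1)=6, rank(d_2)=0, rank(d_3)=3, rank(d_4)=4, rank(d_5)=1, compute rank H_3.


rank H_k = rank(ker d_k) - rank(im d_{k+1}).
rank(ker d_3) = rank(C_3) - rank(d_3) = 16 - 3 = 13.
rank(im d_{3+1}) = 4.
rank H_3 = 13 - 4 = 9

9


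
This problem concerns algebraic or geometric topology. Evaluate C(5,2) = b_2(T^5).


By the Kunneth formula, b_k(T^n) = C(n,k).
b_2(T^5) = C(5,2).
C(5,2) = 5!/(2!*3!) = 10

10


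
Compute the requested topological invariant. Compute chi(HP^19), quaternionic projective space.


HP^19 has one cell in each dimension 0, 4, ..., 4*19 (19+1 cells, all even-dim).
chi = 19 + 1 = 20

20


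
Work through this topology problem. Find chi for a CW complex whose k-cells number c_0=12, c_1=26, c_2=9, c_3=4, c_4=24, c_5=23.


chi = sum_k (-1)^k c_k.
= (-1)^0*12 + (-1)^1*26 + (-1)^2*9 + (-1)^3*4 + (-1)^4*24 + (-1)^5*23
= (12) + (-26) + (9) + (-4) + (24) + (-23)
= -8

-8


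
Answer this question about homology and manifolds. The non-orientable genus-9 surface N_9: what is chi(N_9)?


For a non-orientable closed surface with k crosscaps: chi = 2 - k.
Here k = 9.
chi = 2 - 9 = -7

-7


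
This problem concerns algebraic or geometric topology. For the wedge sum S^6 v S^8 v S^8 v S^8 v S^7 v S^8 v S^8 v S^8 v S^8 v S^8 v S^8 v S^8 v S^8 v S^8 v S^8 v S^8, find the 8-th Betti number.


For a wedge of spheres, H_k (k>0) is free on one generator per sphere of dimension k.
Spheres of dimension 8: count = 14.
b_8 = 14

14


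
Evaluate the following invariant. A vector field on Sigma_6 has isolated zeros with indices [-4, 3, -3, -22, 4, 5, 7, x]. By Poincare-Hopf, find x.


Poincare-Hopf: sum of indices = chi(M).
chi(Sigma_6) = 2 - 2*6 = -10.
Sum of known indices = -10.
x = chi - (sum known) = -10 - (-10) = 0

0


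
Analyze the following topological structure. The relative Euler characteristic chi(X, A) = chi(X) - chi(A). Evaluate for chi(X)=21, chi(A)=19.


Relative Euler characteristic: chi(X, A) = chi(X) - chi(A).
= 21 - (19) = 2

2


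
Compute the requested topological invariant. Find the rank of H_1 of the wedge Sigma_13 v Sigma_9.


For a wedge: H_1(A v B) = H_1(A) + H_1(B).
b_1(Sigma_13) = 26, b_1(Sigma_9) = 18.
b_1 = 26 + 18 = 44

44


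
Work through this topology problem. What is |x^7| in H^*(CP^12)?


|x| = 2 in H^*(CP^n).
|x^7| = 7 * |x| = 7 * 2 = 14

14


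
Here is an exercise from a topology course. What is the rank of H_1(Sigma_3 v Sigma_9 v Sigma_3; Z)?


For a wedge X v Y: reduced H_k(X v Y) = H_k(X) + H_k(Y).
Each Sigma_g contributes b_1 = 2g.
b_1 = 6 + 18 + 6 = 30

30


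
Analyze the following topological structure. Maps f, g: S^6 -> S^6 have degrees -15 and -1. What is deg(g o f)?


Degree is multiplicative under composition: deg(g o f) = deg(g) * deg(f).
= -1 * -15 = 15

15


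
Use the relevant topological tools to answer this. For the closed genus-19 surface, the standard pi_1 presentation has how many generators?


Standard presentation: pi_1(Sigma_g) = <a_1,b_1,...,a_g,b_g | [a_1,b_1]...[a_g,b_g] = 1>.
Number of generators = 2g = 2*19 = 38

38


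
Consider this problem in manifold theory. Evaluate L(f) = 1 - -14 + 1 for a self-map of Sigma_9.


L(f) = tr(f_0*) - tr(f_1*) + tr(f_2*).
= 1 - (-14) + (1)
= 16

16


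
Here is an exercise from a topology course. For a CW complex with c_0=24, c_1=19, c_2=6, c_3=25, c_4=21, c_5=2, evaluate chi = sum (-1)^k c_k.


chi = sum_k (-1)^k c_k.
= (-1)^0*24 + (-1)^1*19 + (-1)^2*6 + (-1)^3*25 + (-1)^4*21 + (-1)^5*2
= (24) + (-19) + (6) + (-25) + (21) + (-2)
= 5

5


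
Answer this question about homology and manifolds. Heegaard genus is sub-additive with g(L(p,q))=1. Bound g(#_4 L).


Heegaard genus satisfies g(A#B) <= g(A) + g(B).
Each lens space has g = 1.
Upper bound: 4 * 1 = 4

4


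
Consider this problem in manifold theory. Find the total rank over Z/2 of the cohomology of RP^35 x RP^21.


dim H^*(RP^n; Z/2) = n+1 (one Z/2 in each degree 0..n).
Total Betti number is multiplicative.
Total = (35+1) * (21+1) = 36 * 22 = 792

792


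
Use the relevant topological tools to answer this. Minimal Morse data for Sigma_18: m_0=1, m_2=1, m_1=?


A perfect Morse function has m_k = b_k.
For Sigma_18: b_0=1, b_1=2g=36, b_2=1.
Saddles m_1 = 2g = 36

36


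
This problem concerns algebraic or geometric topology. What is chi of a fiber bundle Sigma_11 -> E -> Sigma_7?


For a fiber bundle F -> E -> B (with CW structure): chi(E) = chi(B) * chi(F).
chi(Sigma_7) = -12, chi(Sigma_11) = -20.
chi(E) = (-12) * (-20) = 240

240


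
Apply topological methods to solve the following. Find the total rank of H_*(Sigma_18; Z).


For Sigma_18: b_0 = 1, b_1 = 2g = 36, b_2 = 1.
Total = 1 + 36 + 1 = 38

38


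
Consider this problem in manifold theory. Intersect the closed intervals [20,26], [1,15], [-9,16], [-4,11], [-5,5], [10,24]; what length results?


Intersection = [max(a_i), min(b_i)] = [20, 5].
Since 20 > 5, the intersection is empty.
Length = 0

0


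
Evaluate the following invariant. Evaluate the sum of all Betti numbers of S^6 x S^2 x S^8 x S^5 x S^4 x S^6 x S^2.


Total Betti number is multiplicative under products.
Each S^d (d>=1) has total Betti number 2.
There are 7 sphere factors.
Total = 2^7 = 128

128


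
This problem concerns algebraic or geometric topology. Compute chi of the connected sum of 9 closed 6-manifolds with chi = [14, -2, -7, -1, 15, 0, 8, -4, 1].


For n-manifolds: chi(A#B) = chi(A) + chi(B) - chi(S^6).
chi(S^6) = 1 + (-1)^6 = 2.
chi(#) = (sum chi_i) - (9-1)*chi(S^6) = 24 - 8*2 = 8

8


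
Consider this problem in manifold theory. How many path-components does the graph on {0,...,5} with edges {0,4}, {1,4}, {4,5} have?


Run DFS/union-find over 6 vertices.
V = 6, E = 3.
Number of components = 3

3


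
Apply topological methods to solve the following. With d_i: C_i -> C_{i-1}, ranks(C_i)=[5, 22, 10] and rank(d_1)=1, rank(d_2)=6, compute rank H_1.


rank H_k = rank(ker d_k) - rank(im d_{k+1}).
rank(ker d_1) = rank(C_1) - rank(d_1) = 22 - 1 = 21.
rank(im d_{1+1}) = 6.
rank H_1 = 21 - 6 = 15

15


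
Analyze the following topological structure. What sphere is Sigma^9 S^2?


Each suspension raises dimension by 1: Sigma S^n = S^{n+1}.
Sigma^9 S^2 = S^{2+9} = S^11

11


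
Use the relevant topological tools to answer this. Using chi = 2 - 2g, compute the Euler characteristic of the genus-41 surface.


For a closed orientable surface of genus g: chi = 2 - 2g.
Here g = 41.
chi = 2 - 2*41 = 2 - 82 = -80

-80


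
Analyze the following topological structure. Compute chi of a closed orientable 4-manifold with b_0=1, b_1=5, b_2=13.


By Poincare duality b_k = b_{4-k}, so full Betti numbers: b_0=1, b_1=5, b_2=13, b_3=5, b_4=1.
chi = sum (-1)^k b_k = 5

5


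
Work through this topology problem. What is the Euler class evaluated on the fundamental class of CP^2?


For any closed oriented manifold, <e(TM),[M]> = chi(M).
chi(CP^2) = 2+1 = 3

3


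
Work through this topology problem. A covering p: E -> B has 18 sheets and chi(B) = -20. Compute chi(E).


For a finite covering: chi(E) = (number of sheets) * chi(B).
chi(E) = 18 * (-20) = -360

-360


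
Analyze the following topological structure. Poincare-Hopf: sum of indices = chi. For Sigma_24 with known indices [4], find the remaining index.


Poincare-Hopf: sum of indices = chi(M).
chi(Sigma_24) = 2 - 2*24 = -46.
Sum of known indices = 4.
x = chi - (sum known) = -46 - (4) = -50

-50


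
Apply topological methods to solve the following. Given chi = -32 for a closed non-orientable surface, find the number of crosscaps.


chi = 2 - k for closed non-orientable surfaces with k crosscaps.
-32 = 2 - k
k = 2 - (-32) = 34

34


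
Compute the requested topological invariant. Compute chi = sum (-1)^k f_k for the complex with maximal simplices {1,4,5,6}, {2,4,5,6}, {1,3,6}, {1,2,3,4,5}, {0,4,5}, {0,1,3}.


Enumerate all faces; f-vector: f_0=7, f_1=19, f_2=18, f_3=7, f_4=1.
chi = sum (-1)^k f_k = 0

0


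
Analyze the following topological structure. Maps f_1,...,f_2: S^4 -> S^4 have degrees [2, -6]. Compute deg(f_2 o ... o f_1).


Degree is multiplicative: deg(composition) = product of degrees.
= (2) * (-6) = -12

-12


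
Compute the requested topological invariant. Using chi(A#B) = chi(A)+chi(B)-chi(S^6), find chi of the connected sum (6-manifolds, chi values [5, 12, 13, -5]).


For n-manifolds: chi(A#B) = chi(A) + chi(B) - chi(S^6).
chi(S^6) = 1 + (-1)^6 = 2.
chi(#) = (sum chi_i) - (4-1)*chi(S^6) = 25 - 3*2 = 19

19


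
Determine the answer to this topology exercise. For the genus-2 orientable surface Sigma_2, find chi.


For a closed orientable surface of genus g: chi = 2 - 2g.
Here g = 2.
chi = 2 - 2*2 = 2 - 4 = -2

-2


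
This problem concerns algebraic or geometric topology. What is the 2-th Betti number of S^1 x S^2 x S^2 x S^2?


Each S^d has Poincare polynomial 1 + t^d.
The product S^1 x S^2 x S^2 x S^2 has Poincare polynomial prod(1+t^d_i).
Expanding: b_0=1, b_1=1, b_2=3, b_3=3, b_4=3, b_5=3, b_6=1, b_7=1.
b_2 = 3

3


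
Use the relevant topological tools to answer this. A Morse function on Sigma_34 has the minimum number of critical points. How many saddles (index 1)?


A perfect Morse function has m_k = b_k.
For Sigma_34: b_0=1, b_1=2g=68, b_2=1.
Saddles m_1 = 2g = 68

68


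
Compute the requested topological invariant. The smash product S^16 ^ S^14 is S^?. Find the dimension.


S^m ^ S^n = S^{m+n}.
k = 16 + 14 = 30

30


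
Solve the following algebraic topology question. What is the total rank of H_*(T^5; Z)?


b_k(T^5) = C(5,k), so the sum over k is sum_k C(5,k) = 2^5.
Total = 2^5 = 32

32


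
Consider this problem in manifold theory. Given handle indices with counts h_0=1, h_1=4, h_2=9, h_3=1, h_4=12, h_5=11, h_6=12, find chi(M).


Handles of index k contribute (-1)^k to chi (same as CW cells).
chi = (1) + (-4) + (9) + (-1) + (12) + (-11) + (12) = 18

18


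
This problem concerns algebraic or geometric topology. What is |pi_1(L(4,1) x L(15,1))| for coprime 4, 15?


pi_1(X x Y) = pi_1(X) x pi_1(Y).
pi_1(L(4,1)) = Z/4, pi_1(L(15,1)) = Z/15.
|Z/4 x Z/15| = 4 * 15 = 60

60


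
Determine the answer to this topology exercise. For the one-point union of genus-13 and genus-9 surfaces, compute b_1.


For a wedge: H_1(A v B) = H_1(A) + H_1(B).
b_1(Sigma_13) = 26, b_1(Sigma_9) = 18.
b_1 = 26 + 18 = 44

44


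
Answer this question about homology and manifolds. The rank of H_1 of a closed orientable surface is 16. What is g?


For a closed orientable surface: b_1 = 2g.
16 = 2g
g = 16 / 2 = 8

8


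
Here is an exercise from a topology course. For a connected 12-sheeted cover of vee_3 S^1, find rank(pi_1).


Nielsen-Schreier: an index-n subgroup of F_r is free of rank 1 + n(r-1).
Equivalently: chi(cover) = n*chi(base); chi(vee_r S^1) = 1 - 3 = -2.
chi(E) = 12*(-2) = -24; rank = 1 - chi(E) = 1 - (-24) = 25.
rank = 1 + 12*(3-1) = 1 + 24 = 25

25


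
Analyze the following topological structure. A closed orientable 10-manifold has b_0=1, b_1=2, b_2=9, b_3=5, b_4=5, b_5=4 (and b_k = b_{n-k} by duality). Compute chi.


By Poincare duality b_k = b_{10-k}, so full Betti numbers: b_0=1, b_1=2, b_2=9, b_3=5, b_4=5, b_5=4, b_6=5, b_7=5, b_8=9, b_9=2, b_10=1.
chi = sum (-1)^k b_k = 12

12


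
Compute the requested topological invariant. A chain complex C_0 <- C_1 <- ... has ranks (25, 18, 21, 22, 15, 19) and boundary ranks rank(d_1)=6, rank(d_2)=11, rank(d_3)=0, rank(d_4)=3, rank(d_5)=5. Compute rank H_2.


rank H_k = rank(ker d_k) - rank(im d_{k+1}).
rank(ker d_2) = rank(C_2) - rank(d_2) = 21 - 11 = 10.
rank(im d_{2+1}) = 0.
rank H_2 = 10 - 0 = 10

10


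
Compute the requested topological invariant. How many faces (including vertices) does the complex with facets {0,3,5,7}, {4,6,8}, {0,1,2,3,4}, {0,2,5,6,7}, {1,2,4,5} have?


Each maximal simplex on m vertices has 2^m - 1 nonempty faces.
Take the union (dedupe shared faces).
Total distinct faces = 76

76


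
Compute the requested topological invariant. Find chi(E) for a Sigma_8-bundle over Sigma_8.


For a fiber bundle F -> E -> B (with CW structure): chi(E) = chi(B) * chi(F).
chi(Sigma_8) = -14, chi(Sigma_8) = -14.
chi(E) = (-14) * (-14) = 196

196


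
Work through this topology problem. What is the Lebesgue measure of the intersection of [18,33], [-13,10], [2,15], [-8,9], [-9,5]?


Intersection = [max(a_i), min(b_i)] = [18, 5].
Since 18 > 5, the intersection is empty.
Length = 0

0


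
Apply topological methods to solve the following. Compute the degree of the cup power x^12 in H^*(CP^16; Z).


|x| = 2 in H^*(CP^n).
|x^12| = 12 * |x| = 12 * 2 = 24

24


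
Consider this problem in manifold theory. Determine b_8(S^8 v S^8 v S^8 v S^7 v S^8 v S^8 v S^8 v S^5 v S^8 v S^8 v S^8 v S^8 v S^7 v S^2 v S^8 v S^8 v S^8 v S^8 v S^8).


For a wedge of spheres, H_k (k>0) is free on one generator per sphere of dimension k.
Spheres of dimension 8: count = 15.
b_8 = 15

15


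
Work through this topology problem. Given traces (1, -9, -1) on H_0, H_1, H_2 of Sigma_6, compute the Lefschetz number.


L(f) = tr(f_0*) - tr(f_1*) + tr(f_2*).
= 1 - (-9) + (-1)
= 9

9


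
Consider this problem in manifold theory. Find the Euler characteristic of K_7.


K_7: V = 7, E = C(7,2) = 21.
chi = V - E = 7 - 21 = -14

-14


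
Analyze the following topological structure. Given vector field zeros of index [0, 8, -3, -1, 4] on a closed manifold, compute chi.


Poincare-Hopf: chi(M) = sum of indices of zeros.
chi = (0) + (8) + (-3) + (-1) + (4) = 8

8


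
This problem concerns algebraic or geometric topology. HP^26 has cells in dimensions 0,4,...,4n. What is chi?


HP^26 has one cell in each dimension 0, 4, ..., 4*26 (26+1 cells, all even-dim).
chi = 26 + 1 = 27

27


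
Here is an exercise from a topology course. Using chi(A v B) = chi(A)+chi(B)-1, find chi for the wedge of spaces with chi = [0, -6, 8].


chi(A v B) = chi(A) + chi(B) - 1 (one point identified).
For 3 spaces: chi = (sum chi_i) - (3 - 1).
sum = 2; chi = 2 - 2 = 0

0


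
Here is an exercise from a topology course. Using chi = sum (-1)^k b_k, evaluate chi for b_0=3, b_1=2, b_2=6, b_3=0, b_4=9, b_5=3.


chi = sum_k (-1)^k b_k.
= (3) + (-2) + (6) + (0) + (9) + (-3)
= 13

13


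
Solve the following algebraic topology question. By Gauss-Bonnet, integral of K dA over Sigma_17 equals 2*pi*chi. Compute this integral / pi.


Gauss-Bonnet: integral K dA = 2*pi*chi(M).
chi(Sigma_17) = 2 - 2*17 = -32.
(integral K dA)/pi = 2*chi = 2*(-32) = -64

-64


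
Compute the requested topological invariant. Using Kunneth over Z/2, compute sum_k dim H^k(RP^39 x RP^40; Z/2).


dim H^*(RP^n; Z/2) = n+1 (one Z/2 in each degree 0..n).
Total Betti number is multiplicative.
Total = (39+1) * (40+1) = 40 * 41 = 1640

1640


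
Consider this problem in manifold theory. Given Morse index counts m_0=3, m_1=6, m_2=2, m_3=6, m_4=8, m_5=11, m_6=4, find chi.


Morse theory: chi(M) = sum_k (-1)^k m_k where m_k = #(index-k critical points).
= (3) + (-6) + (2) + (-6) + (8) + (-11) + (4) = -6

-6


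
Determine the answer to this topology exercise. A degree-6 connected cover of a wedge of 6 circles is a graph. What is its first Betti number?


Nielsen-Schreier: an index-n subgroup of F_r is free of rank 1 + n(r-1).
Equivalently: chi(cover) = n*chi(base); chi(vee_r S^1) = 1 - 6 = -5.
chi(E) = 6*(-5) = -30; rank = 1 - chi(E) = 1 - (-30) = 31.
rank = 1 + 6*(6-1) = 1 + 30 = 31

31


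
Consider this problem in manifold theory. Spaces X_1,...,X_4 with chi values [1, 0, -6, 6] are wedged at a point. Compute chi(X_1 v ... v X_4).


chi(A v B) = chi(A) + chi(B) - 1 (one point identified).
For 4 spaces: chi = (sum chi_i) - (4 - 1).
sum = 1; chi = 1 - 3 = -2

-2


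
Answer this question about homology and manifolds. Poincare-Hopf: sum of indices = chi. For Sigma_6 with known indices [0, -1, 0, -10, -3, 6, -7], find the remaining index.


Poincare-Hopf: sum of indices = chi(M).
chi(Sigma_6) = 2 - 2*6 = -10.
Sum of known indices = -15.
x = chi - (sum known) = -10 - (-15) = 5

5


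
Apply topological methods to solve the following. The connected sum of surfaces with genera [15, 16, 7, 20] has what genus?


Genus is additive under connected sum of orientable surfaces.
g = 15 + 16 + 7 + 20 = 58

58


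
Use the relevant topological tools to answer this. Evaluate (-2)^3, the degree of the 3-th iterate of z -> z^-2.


deg(f) = -2. Degree is multiplicative: deg(f^3) = (deg f)^3.
deg(f^3) = (-2)^3 = -8

-8


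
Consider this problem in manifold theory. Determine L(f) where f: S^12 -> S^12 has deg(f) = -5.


On S^12: L(f) = tr(f_0*) + (-1)^12 tr(f_12*) = 1 + (-1)^12 * deg(f).
L(f) = 1 + (-1)^12 * -5 = 1 + -5 = -4

-4


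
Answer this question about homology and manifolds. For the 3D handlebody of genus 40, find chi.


A genus-g handlebody deformation retracts to a wedge of g circles.
chi(vee_g S^1) = 1 - g.
chi(H_40) = 1 - 40 = -39

-39


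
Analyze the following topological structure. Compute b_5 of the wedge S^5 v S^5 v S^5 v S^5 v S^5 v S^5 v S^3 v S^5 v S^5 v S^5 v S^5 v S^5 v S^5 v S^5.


For a wedge of spheres, H_k (k>0) is free on one generator per sphere of dimension k.
Spheres of dimension 5: count = 13.
b_5 = 13

13


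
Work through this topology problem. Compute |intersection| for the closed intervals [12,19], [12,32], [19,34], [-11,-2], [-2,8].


Intersection = [max(a_i), min(b_i)] = [19, -2].
Since 19 > -2, the intersection is empty.
Length = 0

0


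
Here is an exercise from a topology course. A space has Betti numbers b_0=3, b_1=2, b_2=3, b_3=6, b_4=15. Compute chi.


chi = sum_k (-1)^k b_k.
= (3) + (-2) + (3) + (-6) + (15)
= 13

13


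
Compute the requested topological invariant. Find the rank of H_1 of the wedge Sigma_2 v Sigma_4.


For a wedge: H_1(A v B) = H_1(A) + H_1(B).
b_1(Sigma_2) = 4, b_1(Sigma_4) = 8.
b_1 = 4 + 8 = 12

12


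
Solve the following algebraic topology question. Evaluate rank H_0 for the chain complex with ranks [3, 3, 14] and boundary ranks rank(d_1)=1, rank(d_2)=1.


rank H_k = rank(ker d_k) - rank(im d_{k+1}).
rank(ker d_0) = rank(C_0) - rank(d_0) = 3 - 0 = 3.
rank(im d_{0+1}) = 1.
rank H_0 = 3 - 1 = 2

2


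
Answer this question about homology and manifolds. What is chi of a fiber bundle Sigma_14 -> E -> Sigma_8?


For a fiber bundle F -> E -> B (with CW structure): chi(E) = chi(B) * chi(F).
chi(Sigma_8) = -14, chi(Sigma_14) = -26.
chi(E) = (-14) * (-26) = 364

364


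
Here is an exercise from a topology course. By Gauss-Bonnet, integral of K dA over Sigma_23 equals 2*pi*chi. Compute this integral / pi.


Gauss-Bonnet: integral K dA = 2*pi*chi(M).
chi(Sigma_23) = 2 - 2*23 = -44.
(integral K dA)/pi = 2*chi = 2*(-44) = -88

-88


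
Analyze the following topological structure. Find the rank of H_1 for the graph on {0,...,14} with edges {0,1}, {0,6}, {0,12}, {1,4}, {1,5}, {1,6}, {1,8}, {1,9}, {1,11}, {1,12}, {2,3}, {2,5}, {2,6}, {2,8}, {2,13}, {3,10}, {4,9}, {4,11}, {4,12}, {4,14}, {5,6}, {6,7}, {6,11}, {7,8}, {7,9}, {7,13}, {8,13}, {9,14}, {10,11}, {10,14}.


b_1 = E - V + (number of components).
E = 30, V = 15, components = 1.
b_1 = 30 - 15 + 1 = 16

16


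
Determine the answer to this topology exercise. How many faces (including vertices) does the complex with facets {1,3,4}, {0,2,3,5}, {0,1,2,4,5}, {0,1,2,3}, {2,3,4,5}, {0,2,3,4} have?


Each maximal simplex on m vertices has 2^m - 1 nonempty faces.
Take the union (dedupe shared faces).
Total distinct faces = 50

50


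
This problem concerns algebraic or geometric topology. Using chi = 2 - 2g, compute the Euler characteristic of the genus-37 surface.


For a closed orientable surface of genus g: chi = 2 - 2g.
Here g = 37.
chi = 2 - 2*37 = 2 - 74 = -72

-72


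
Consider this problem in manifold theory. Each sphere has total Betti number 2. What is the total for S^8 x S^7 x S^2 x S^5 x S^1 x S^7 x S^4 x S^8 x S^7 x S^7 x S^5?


Total Betti number is multiplicative under products.
Each S^d (d>=1) has total Betti number 2.
There are 11 sphere factors.
Total = 2^11 = 2048

2048


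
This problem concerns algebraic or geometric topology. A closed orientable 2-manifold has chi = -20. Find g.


chi = 2 - 2g for closed orientable surfaces.
-20 = 2 - 2g
2g = 2 - (-20) = 22
g = 11

11


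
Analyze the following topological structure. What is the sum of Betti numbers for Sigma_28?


For Sigma_28: b_0 = 1, b_1 = 2g = 56, b_2 = 1.
Total = 1 + 56 + 1 = 58

58


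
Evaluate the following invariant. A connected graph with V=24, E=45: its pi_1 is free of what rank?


For a connected graph: rank(pi_1) = b_1 = E - V + 1 = 1 - chi.
chi = V - E = 24 - 45 = -21.
rank = 1 - (-21) = 45 - 24 + 1 = 22

22


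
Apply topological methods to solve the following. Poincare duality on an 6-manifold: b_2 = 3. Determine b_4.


Poincare duality for closed orientable n-manifolds: b_k = b_{n-k}.
Here n = 6, so b_4 = b_2 = 3

3


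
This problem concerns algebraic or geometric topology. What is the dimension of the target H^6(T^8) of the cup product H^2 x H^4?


Cup product: H^p x H^q -> H^{p+q}; here p+q = 2+4 = 6.
rank H^k(T^n) = C(n,k).
C(8,6) = 28

28


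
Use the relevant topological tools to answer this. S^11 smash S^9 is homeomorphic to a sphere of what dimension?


S^m ^ S^n = S^{m+n}.
k = 11 + 9 = 20

20


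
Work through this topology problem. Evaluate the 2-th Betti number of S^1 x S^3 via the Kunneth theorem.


Each S^d has Poincare polynomial 1 + t^d.
The product S^1 x S^3 has Poincare polynomial prod(1+t^d_i).
Expanding: b_0=1, b_1=1, b_3=1, b_4=1.
b_2 = 0

0


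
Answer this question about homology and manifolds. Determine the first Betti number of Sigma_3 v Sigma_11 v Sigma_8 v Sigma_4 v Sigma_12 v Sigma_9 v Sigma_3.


For a wedge X v Y: reduced H_k(X v Y) = H_k(X) + H_k(Y).
Each Sigma_g contributes b_1 = 2g.
b_1 = 6 + 22 + 16 + 8 + 24 + 18 + 6 = 100

100


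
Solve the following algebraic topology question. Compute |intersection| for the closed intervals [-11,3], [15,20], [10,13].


Intersection = [max(a_i), min(b_i)] = [15, 3].
Since 15 > 3, the intersection is empty.
Length = 0

0


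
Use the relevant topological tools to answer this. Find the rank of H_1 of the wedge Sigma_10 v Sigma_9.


For a wedge: H_1(A v B) = H_1(A) + H_1(B).
b_1(Sigma_10) = 20, b_1(Sigma_9) = 18.
b_1 = 20 + 18 = 38

38


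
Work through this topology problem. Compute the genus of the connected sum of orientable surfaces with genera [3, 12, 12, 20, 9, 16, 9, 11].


Genus is additive under connected sum of orientable surfaces.
g = 3 + 12 + 12 + 20 + 9 + 16 + 9 + 11 = 92

92


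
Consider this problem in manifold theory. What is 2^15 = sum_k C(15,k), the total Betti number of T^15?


b_k(T^15) = C(15,k), so the sum over k is sum_k C(15,k) = 2^15.
Total = 2^15 = 32768

32768


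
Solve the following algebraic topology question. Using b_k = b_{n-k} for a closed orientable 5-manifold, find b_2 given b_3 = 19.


Poincare duality for closed orientable n-manifolds: b_k = b_{n-k}.
Here n = 5, so b_2 = b_3 = 19

19


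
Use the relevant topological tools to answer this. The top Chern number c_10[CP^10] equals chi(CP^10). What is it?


For any closed oriented manifold, <e(TM),[M]> = chi(M).
chi(CP^10) = 10+1 = 11

11


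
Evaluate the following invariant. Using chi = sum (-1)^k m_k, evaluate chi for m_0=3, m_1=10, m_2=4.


Morse theory: chi(M) = sum_k (-1)^k m_k where m_k = #(index-k critical points).
= (3) + (-10) + (4) = -3

-3


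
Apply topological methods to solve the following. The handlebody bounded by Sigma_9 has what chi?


A genus-g handlebody deformation retracts to a wedge of g circles.
chi(vee_g S^1) = 1 - g.
chi(H_9) = 1 - 9 = -8

-8


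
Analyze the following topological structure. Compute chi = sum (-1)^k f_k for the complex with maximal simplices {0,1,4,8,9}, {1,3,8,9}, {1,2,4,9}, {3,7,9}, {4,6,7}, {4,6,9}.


Enumerate all faces; f-vector: f_0=9, f_1=22, f_2=19, f_3=7, f_4=1.
chi = sum (-1)^k f_k = 0

0


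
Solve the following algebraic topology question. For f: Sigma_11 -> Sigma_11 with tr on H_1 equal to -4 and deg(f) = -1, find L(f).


L(f) = tr(f_0*) - tr(f_1*) + tr(f_2*).
= 1 - (-4) + (-1)
= 4

4


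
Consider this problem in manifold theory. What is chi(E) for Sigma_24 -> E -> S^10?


chi(S^10) = 2 (n even), chi(Sigma_24) = 2 - 2*24 = -46.
chi(E) = 2 * (-46) = -92

-92


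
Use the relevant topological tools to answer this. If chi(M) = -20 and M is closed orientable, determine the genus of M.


chi = 2 - 2g for closed orientable surfaces.
-20 = 2 - 2g
2g = 2 - (-20) = 22
g = 11

11


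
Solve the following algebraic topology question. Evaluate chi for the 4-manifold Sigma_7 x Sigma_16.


chi(Sigma_7) = 2 - 2*7 = -12
chi(Sigma_16) = 2 - 2*16 = -30
chi(product) = (-12) * (-30) = 360

360


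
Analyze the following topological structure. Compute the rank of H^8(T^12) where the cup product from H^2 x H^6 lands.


Cup product: H^p x H^q -> H^{p+q}; here p+q = 2+6 = 8.
rank H^k(T^n) = C(n,k).
C(12,8) = 495

495


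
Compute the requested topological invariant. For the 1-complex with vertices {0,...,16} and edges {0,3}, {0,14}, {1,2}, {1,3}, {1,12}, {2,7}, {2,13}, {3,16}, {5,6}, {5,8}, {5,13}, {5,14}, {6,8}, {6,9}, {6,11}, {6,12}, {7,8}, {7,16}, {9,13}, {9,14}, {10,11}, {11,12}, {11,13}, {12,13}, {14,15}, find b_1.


b_1 = E - V + (number of components).
E = 25, V = 17, components = 2.
b_1 = 25 - 17 + 2 = 10

10
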